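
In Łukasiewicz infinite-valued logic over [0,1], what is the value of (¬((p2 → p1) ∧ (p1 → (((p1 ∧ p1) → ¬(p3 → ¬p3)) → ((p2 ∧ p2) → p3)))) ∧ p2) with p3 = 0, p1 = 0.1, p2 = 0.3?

(p2 → p1): min(1, 1 − 0.3 + 0.1) = 0.8
(p1 ∧ p1) = min(0.1, 0.1) = 0.1
¬p3: Łukasiewicz ¬ gives 1 − 0 = 1
(p3 → ¬p3): min(1, 1 − 0 + 1) = 1
¬(p3 → ¬p3): Łukasiewicz ¬ gives 1 − 1 = 0
((p1 ∧ p1) → ¬(p3 → ¬p3)): min(1, 1 − 0.1 + 0) = 0.9
(p2 ∧ p2) = min(0.3, 0.3) = 0.3
((p2 ∧ p2) → p3): min(1, 1 − 0.3 + 0) = 0.7
(((p1 ∧ p1) → ¬(p3 → ¬p3)) → ((p2 ∧ p2) → p3)): min(1, 1 − 0.9 + 0.7) = 0.8
(p1 → (((p1 ∧ p1) → ¬(p3 → ¬p3)) → ((p2 ∧ p2) → p3))): min(1, 1 − 0.1 + 0.8) = 1
((p2 → p1) ∧ (p1 → (((p1 ∧ p1) → ¬(p3 → ¬p3)) → ((p2 ∧ p2) → p3)))) = min(0.8, 1) = 0.8
¬((p2 → p1) ∧ (p1 → (((p1 ∧ p1) → ¬(p3 → ¬p3)) → ((p2 ∧ p2) → p3)))): Łukasiewicz ¬ gives 1 − 0.8 = 0.2
(¬((p2 → p1) ∧ (p1 → (((p1 ∧ p1) → ¬(p3 → ¬p3)) → ((p2 ∧ p2) → p3)))) ∧ p2) = min(0.2, 0.3) = 0.2

0.20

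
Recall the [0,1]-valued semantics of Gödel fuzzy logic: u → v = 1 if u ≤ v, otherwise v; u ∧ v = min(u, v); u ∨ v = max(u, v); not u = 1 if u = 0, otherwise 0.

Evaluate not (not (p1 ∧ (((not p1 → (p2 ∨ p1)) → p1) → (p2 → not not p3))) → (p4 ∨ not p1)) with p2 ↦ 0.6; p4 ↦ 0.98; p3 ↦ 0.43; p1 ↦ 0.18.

not p1: Gödel ¬ of 0.18 = 0 (operand ≠ 0)
(p2 ∨ p1) = max(0.6, 0.18) = 0.6
(not p1 → (p2 ∨ p1)): 0 ≤ 0.6, so result = 1
((not p1 → (p2 ∨ p1)) → p1): 1 > 0.18, so result = 0.18
not p3: Gödel ¬ of 0.43 = 0 (operand ≠ 0)
not not p3: Gödel ¬ of 0 = 1 (operand is 0)
(p2 → not not p3): 0.6 ≤ 1, so result = 1
(((not p1 → (p2 ∨ p1)) → p1) → (p2 → not not p3)): 0.18 ≤ 1, so result = 1
(p1 ∧ (((not p1 → (p2 ∨ p1)) → p1) → (p2 → not not p3))) = min(0.18, 1) = 0.18
not (p1 ∧ (((not p1 → (p2 ∨ p1)) → p1) → (p2 → not not p3))): Gödel ¬ of 0.18 = 0 (operand ≠ 0)
not p1: Gödel ¬ of 0.18 = 0 (operand ≠ 0)
(p4 ∨ not p1) = max(0.98, 0) = 0.98
(not (p1 ∧ (((not p1 → (p2 ∨ p1)) → p1) → (p2 → not not p3))) → (p4 ∨ not p1)): 0 ≤ 0.98, so result = 1
not (not (p1 ∧ (((not p1 → (p2 ∨ p1)) → p1) → (p2 → not not p3))) → (p4 ∨ not p1)): Gödel ¬ of 1 = 0 (operand ≠ 0)

0.00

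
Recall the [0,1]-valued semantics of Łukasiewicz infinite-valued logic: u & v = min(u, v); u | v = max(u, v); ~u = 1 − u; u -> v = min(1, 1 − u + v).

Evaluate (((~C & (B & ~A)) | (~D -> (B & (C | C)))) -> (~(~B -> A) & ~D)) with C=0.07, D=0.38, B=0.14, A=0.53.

0.88

~C: Łukasiewicz ¬ gives 1 − 0.07 = 0.93
~A: Łukasiewicz ¬ gives 1 − 0.53 = 0.47
(B & ~A) = min(0.14, 0.47) = 0.14
(~C & (B & ~A)) = min(0.93, 0.14) = 0.14
~D: Łukasiewicz ¬ gives 1 − 0.38 = 0.62
(C | C) = max(0.07, 0.07) = 0.07
(B & (C | C)) = min(0.14, 0.07) = 0.07
(~D -> (B & (C | C))): min(1, 1 − 0.62 + 0.07) = 0.45
((~C & (B & ~A)) | (~D -> (B & (C | C)))) = max(0.14, 0.45) = 0.45
~B: Łukasiewicz ¬ gives 1 − 0.14 = 0.86
(~B -> A): min(1, 1 − 0.86 + 0.53) = 0.67
~(~B -> A): Łukasiewicz ¬ gives 1 − 0.67 = 0.33
~D: Łukasiewicz ¬ gives 1 − 0.38 = 0.62
(~(~B -> A) & ~D) = min(0.33, 0.62) = 0.33
(((~C & (B & ~A)) | (~D -> (B & (C | C)))) -> (~(~B -> A) & ~D)): min(1, 1 − 0.45 + 0.33) = 0.88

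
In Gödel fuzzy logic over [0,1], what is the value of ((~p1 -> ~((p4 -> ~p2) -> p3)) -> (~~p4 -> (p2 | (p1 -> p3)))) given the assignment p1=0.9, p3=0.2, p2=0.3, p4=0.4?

0.30

~p1: Gödel ¬ of 0.9 = 0 (operand ≠ 0)
~p2: Gödel ¬ of 0.3 = 0 (operand ≠ 0)
(p4 -> ~p2): 0.4 > 0, so result = 0
((p4 -> ~p2) -> p3): 0 ≤ 0.2, so result = 1
~((p4 -> ~p2) -> p3): Gödel ¬ of 1 = 0 (operand ≠ 0)
(~p1 -> ~((p4 -> ~p2) -> p3)): 0 ≤ 0, so result = 1
~p4: Gödel ¬ of 0.4 = 0 (operand ≠ 0)
~~p4: Gödel ¬ of 0 = 1 (operand is 0)
(p1 -> p3): 0.9 > 0.2, so result = 0.2
(p2 | (p1 -> p3)) = max(0.3, 0.2) = 0.3
(~~p4 -> (p2 | (p1 -> p3))): 1 > 0.3, so result = 0.3
((~p1 -> ~((p4 -> ~p2) -> p3)) -> (~~p4 -> (p2 | (p1 -> p3)))): 1 > 0.3, so result = 0.3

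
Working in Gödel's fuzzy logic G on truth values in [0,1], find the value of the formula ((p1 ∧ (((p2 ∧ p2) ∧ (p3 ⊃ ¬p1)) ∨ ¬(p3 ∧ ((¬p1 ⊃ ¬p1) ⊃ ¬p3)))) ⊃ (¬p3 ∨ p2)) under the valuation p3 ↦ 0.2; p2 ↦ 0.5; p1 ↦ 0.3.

1.00

(p2 ∧ p2) = min(0.5, 0.5) = 0.5
¬p1: Gödel ¬ of 0.3 = 0 (operand ≠ 0)
(p3 ⊃ ¬p1): 0.2 > 0, so result = 0
((p2 ∧ p2) ∧ (p3 ⊃ ¬p1)) = min(0.5, 0) = 0
¬p1: Gödel ¬ of 0.3 = 0 (operand ≠ 0)
¬p1: Gödel ¬ of 0.3 = 0 (operand ≠ 0)
(¬p1 ⊃ ¬p1): 0 ≤ 0, so result = 1
¬p3: Gödel ¬ of 0.2 = 0 (operand ≠ 0)
((¬p1 ⊃ ¬p1) ⊃ ¬p3): 1 > 0, so result = 0
(p3 ∧ ((¬p1 ⊃ ¬p1) ⊃ ¬p3)) = min(0.2, 0) = 0
¬(p3 ∧ ((¬p1 ⊃ ¬p1) ⊃ ¬p3)): Gödel ¬ of 0 = 1 (operand is 0)
(((p2 ∧ p2) ∧ (p3 ⊃ ¬p1)) ∨ ¬(p3 ∧ ((¬p1 ⊃ ¬p1) ⊃ ¬p3))) = max(0, 1) = 1
(p1 ∧ (((p2 ∧ p2) ∧ (p3 ⊃ ¬p1)) ∨ ¬(p3 ∧ ((¬p1 ⊃ ¬p1) ⊃ ¬p3)))) = min(0.3, 1) = 0.3
¬p3: Gödel ¬ of 0.2 = 0 (operand ≠ 0)
(¬p3 ∨ p2) = max(0, 0.5) = 0.5
((p1 ∧ (((p2 ∧ p2) ∧ (p3 ⊃ ¬p1)) ∨ ¬(p3 ∧ ((¬p1 ⊃ ¬p1) ⊃ ¬p3)))) ⊃ (¬p3 ∨ p2)): 0.3 ≤ 0.5, so result = 1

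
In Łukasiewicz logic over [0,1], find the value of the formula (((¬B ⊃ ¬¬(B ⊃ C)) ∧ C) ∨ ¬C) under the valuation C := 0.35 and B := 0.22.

¬B: Łukasiewicz ¬ gives 1 − 0.22 = 0.78
(B ⊃ C): min(1, 1 − 0.22 + 0.35) = 1
¬(B ⊃ C): Łukasiewicz ¬ gives 1 − 1 = 0
¬¬(B ⊃ C): Łukasiewicz ¬ gives 1 − 0 = 1
(¬B ⊃ ¬¬(B ⊃ C)): min(1, 1 − 0.78 + 1) = 1
((¬B ⊃ ¬¬(B ⊃ C)) ∧ C) = min(1, 0.35) = 0.35
¬C: Łukasiewicz ¬ gives 1 − 0.35 = 0.65
(((¬B ⊃ ¬¬(B ⊃ C)) ∧ C) ∨ ¬C) = max(0.35, 0.65) = 0.65

0.65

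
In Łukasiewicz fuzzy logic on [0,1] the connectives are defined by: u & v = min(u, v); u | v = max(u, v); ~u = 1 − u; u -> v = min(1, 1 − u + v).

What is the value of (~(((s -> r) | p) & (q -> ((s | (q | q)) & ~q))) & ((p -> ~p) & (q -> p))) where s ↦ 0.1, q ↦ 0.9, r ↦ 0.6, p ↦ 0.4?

0.50

(s -> r): min(1, 1 − 0.1 + 0.6) = 1
((s -> r) | p) = max(1, 0.4) = 1
(q | q) = max(0.9, 0.9) = 0.9
(s | (q | q)) = max(0.1, 0.9) = 0.9
~q: Łukasiewicz ¬ gives 1 − 0.9 = 0.1
((s | (q | q)) & ~q) = min(0.9, 0.1) = 0.1
(q -> ((s | (q | q)) & ~q)): min(1, 1 − 0.9 + 0.1) = 0.2
(((s -> r) | p) & (q -> ((s | (q | q)) & ~q))) = min(1, 0.2) = 0.2
~(((s -> r) | p) & (q -> ((s | (q | q)) & ~q))): Łukasiewicz ¬ gives 1 − 0.2 = 0.8
~p: Łukasiewicz ¬ gives 1 − 0.4 = 0.6
(p -> ~p): min(1, 1 − 0.4 + 0.6) = 1
(q -> p): min(1, 1 − 0.9 + 0.4) = 0.5
((p -> ~p) & (q -> p)) = min(1, 0.5) = 0.5
(~(((s -> r) | p) & (q -> ((s | (q | q)) & ~q))) & ((p -> ~p) & (q -> p))) = min(0.8, 0.5) = 0.5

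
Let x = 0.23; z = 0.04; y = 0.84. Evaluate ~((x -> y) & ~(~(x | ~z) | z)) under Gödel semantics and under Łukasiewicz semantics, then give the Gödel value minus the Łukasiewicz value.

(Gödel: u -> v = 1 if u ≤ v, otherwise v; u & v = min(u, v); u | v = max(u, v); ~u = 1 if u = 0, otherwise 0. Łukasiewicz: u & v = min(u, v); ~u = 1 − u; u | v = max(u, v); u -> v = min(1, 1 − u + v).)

Gödel evaluation:
  (x -> y): 0.23 ≤ 0.84, so result = 1
  ~z: Gödel ¬ of 0.04 = 0 (operand ≠ 0)
  (x | ~z) = max(0.23, 0) = 0.23
  ~(x | ~z): Gödel ¬ of 0.23 = 0 (operand ≠ 0)
  (~(x | ~z) | z) = max(0, 0.04) = 0.04
  ~(~(x | ~z) | z): Gödel ¬ of 0.04 = 0 (operand ≠ 0)
  ((x -> y) & ~(~(x | ~z) | z)) = min(1, 0) = 0
  ~((x -> y) & ~(~(x | ~z) | z)): Gödel ¬ of 0 = 1 (operand is 0)
  Gödel value = 1
Łukasiewicz evaluation:
  (x -> y): min(1, 1 − 0.23 + 0.84) = 1
  ~z: Łukasiewicz ¬ gives 1 − 0.04 = 0.96
  (x | ~z) = max(0.23, 0.96) = 0.96
  ~(x | ~z): Łukasiewicz ¬ gives 1 − 0.96 = 0.04
  (~(x | ~z) | z) = max(0.04, 0.04) = 0.04
  ~(~(x | ~z) | z): Łukasiewicz ¬ gives 1 − 0.04 = 0.96
  ((x -> y) & ~(~(x | ~z) | z)) = min(1, 0.96) = 0.96
  ~((x -> y) & ~(~(x | ~z) | z)): Łukasiewicz ¬ gives 1 − 0.96 = 0.04
  Łukasiewicz value = 0.04
Difference: 1 − 0.04 = 0.96

0.96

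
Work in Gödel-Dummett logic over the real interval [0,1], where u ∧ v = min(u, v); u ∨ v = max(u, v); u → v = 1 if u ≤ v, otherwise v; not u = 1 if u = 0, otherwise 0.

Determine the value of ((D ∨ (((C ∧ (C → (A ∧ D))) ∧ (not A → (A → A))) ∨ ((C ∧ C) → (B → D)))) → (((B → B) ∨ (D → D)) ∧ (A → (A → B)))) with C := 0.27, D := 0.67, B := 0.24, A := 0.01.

(A ∧ D) = min(0.01, 0.67) = 0.01
(C → (A ∧ D)): 0.27 > 0.01, so result = 0.01
(C ∧ (C → (A ∧ D))) = min(0.27, 0.01) = 0.01
not A: Gödel ¬ of 0.01 = 0 (operand ≠ 0)
(A → A): 0.01 ≤ 0.01, so result = 1
(not A → (A → A)): 0 ≤ 1, so result = 1
((C ∧ (C → (A ∧ D))) ∧ (not A → (A → A))) = min(0.01, 1) = 0.01
(C ∧ C) = min(0.27, 0.27) = 0.27
(B → D): 0.24 ≤ 0.67, so result = 1
((C ∧ C) → (B → D)): 0.27 ≤ 1, so result = 1
(((C ∧ (C → (A ∧ D))) ∧ (not A → (A → A))) ∨ ((C ∧ C) → (B → D))) = max(0.01, 1) = 1
(D ∨ (((C ∧ (C → (A ∧ D))) ∧ (not A → (A → A))) ∨ ((C ∧ C) → (B → D)))) = max(0.67, 1) = 1
(B → B): 0.24 ≤ 0.24, so result = 1
(D → D): 0.67 ≤ 0.67, so result = 1
((B → B) ∨ (D → D)) = max(1, 1) = 1
(A → B): 0.01 ≤ 0.24, so result = 1
(A → (A → B)): 0.01 ≤ 1, so result = 1
(((B → B) ∨ (D → D)) ∧ (A → (A → B))) = min(1, 1) = 1
((D ∨ (((C ∧ (C → (A ∧ D))) ∧ (not A → (A → A))) ∨ ((C ∧ C) → (B → D)))) → (((B → B) ∨ (D → D)) ∧ (A → (A → B)))): 1 ≤ 1, so result = 1

1.00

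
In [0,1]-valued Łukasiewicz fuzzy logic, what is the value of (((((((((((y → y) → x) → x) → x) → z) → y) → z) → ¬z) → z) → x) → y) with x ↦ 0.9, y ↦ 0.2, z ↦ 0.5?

0.20

(y → y): min(1, 1 − 0.2 + 0.2) = 1
((y → y) → x): min(1, 1 − 1 + 0.9) = 0.9
(((y → y) → x) → x): min(1, 1 − 0.9 + 0.9) = 1
((((y → y) → x) → x) → x): min(1, 1 − 1 + 0.9) = 0.9
(((((y → y) → x) → x) → x) → z): min(1, 1 − 0.9 + 0.5) = 0.6
((((((y → y) → x) → x) → x) → z) → y): min(1, 1 − 0.6 + 0.2) = 0.6
(((((((y → y) → x) → x) → x) → z) → y) → z): min(1, 1 − 0.6 + 0.5) = 0.9
¬z: Łukasiewicz ¬ gives 1 − 0.5 = 0.5
((((((((y → y) → x) → x) → x) → z) → y) → z) → ¬z): min(1, 1 − 0.9 + 0.5) = 0.6
(((((((((y → y) → x) → x) → x) → z) → y) → z) → ¬z) → z): min(1, 1 − 0.6 + 0.5) = 0.9
((((((((((y → y) → x) → x) → x) → z) → y) → z) → ¬z) → z) → x): min(1, 1 − 0.9 + 0.9) = 1
(((((((((((y → y) → x) → x) → x) → z) → y) → z) → ¬z) → z) → x) → y): min(1, 1 − 1 + 0.2) = 0.2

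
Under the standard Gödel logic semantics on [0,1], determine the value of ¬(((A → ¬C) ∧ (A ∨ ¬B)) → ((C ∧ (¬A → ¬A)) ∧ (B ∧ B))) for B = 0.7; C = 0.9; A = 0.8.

¬C: Gödel ¬ of 0.9 = 0 (operand ≠ 0)
(A → ¬C): 0.8 > 0, so result = 0
¬B: Gödel ¬ of 0.7 = 0 (operand ≠ 0)
(A ∨ ¬B) = max(0.8, 0) = 0.8
((A → ¬C) ∧ (A ∨ ¬B)) = min(0, 0.8) = 0
¬A: Gödel ¬ of 0.8 = 0 (operand ≠ 0)
¬A: Gödel ¬ of 0.8 = 0 (operand ≠ 0)
(¬A → ¬A): 0 ≤ 0, so result = 1
(C ∧ (¬A → ¬A)) = min(0.9, 1) = 0.9
(B ∧ B) = min(0.7, 0.7) = 0.7
((C ∧ (¬A → ¬A)) ∧ (B ∧ B)) = min(0.9, 0.7) = 0.7
(((A → ¬C) ∧ (A ∨ ¬B)) → ((C ∧ (¬A → ¬A)) ∧ (B ∧ B))): 0 ≤ 0.7, so result = 1
¬(((A → ¬C) ∧ (A ∨ ¬B)) → ((C ∧ (¬A → ¬A)) ∧ (B ∧ B))): Gödel ¬ of 1 = 0 (operand ≠ 0)

0.00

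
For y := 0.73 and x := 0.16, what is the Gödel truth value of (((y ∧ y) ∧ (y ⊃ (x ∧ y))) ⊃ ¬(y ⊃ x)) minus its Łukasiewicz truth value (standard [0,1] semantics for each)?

Gödel evaluation:
  (y ∧ y) = min(0.73, 0.73) = 0.73
  (x ∧ y) = min(0.16, 0.73) = 0.16
  (y ⊃ (x ∧ y)): 0.73 > 0.16, so result = 0.16
  ((y ∧ y) ∧ (y ⊃ (x ∧ y))) = min(0.73, 0.16) = 0.16
  (y ⊃ x): 0.73 > 0.16, so result = 0.16
  ¬(y ⊃ x): Gödel ¬ of 0.16 = 0 (operand ≠ 0)
  (((y ∧ y) ∧ (y ⊃ (x ∧ y))) ⊃ ¬(y ⊃ x)): 0.16 > 0, so result = 0
  Gödel value = 0
Łukasiewicz evaluation:
  (y ∧ y) = min(0.73, 0.73) = 0.73
  (x ∧ y) = min(0.16, 0.73) = 0.16
  (y ⊃ (x ∧ y)): min(1, 1 − 0.73 + 0.16) = 0.43
  ((y ∧ y) ∧ (y ⊃ (x ∧ y))) = min(0.73, 0.43) = 0.43
  (y ⊃ x): min(1, 1 − 0.73 + 0.16) = 0.43
  ¬(y ⊃ x): Łukasiewicz ¬ gives 1 − 0.43 = 0.57
  (((y ∧ y) ∧ (y ⊃ (x ∧ y))) ⊃ ¬(y ⊃ x)): min(1, 1 − 0.43 + 0.57) = 1
  Łukasiewicz value = 1
Difference: 0 − 1 = -1.00

-1.00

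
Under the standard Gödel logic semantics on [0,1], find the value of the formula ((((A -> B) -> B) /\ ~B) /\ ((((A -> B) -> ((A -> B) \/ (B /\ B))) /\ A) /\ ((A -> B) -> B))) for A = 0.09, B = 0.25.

(A -> B): 0.09 ≤ 0.25, so result = 1
((A -> B) -> B): 1 > 0.25, so result = 0.25
~B: Gödel ¬ of 0.25 = 0 (operand ≠ 0)
(((A -> B) -> B) /\ ~B) = min(0.25, 0) = 0
(A -> B): 0.09 ≤ 0.25, so result = 1
(A -> B): 0.09 ≤ 0.25, so result = 1
(B /\ B) = min(0.25, 0.25) = 0.25
((A -> B) \/ (B /\ B)) = max(1, 0.25) = 1
((A -> B) -> ((A -> B) \/ (B /\ B))): 1 ≤ 1, so result = 1
(((A -> B) -> ((A -> B) \/ (B /\ B))) /\ A) = min(1, 0.09) = 0.09
(A -> B): 0.09 ≤ 0.25, so result = 1
((A -> B) -> B): 1 > 0.25, so result = 0.25
((((A -> B) -> ((A -> B) \/ (B /\ B))) /\ A) /\ ((A -> B) -> B)) = min(0.09, 0.25) = 0.09
((((A -> B) -> B) /\ ~B) /\ ((((A -> B) -> ((A -> B) \/ (B /\ B))) /\ A) /\ ((A -> B) -> B))) = min(0, 0.09) = 0

0.00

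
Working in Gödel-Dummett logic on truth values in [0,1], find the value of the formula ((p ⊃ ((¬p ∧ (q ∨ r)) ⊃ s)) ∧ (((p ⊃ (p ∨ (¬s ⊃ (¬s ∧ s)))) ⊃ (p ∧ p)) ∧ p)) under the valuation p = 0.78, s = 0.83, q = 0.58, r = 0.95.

¬p: Gödel ¬ of 0.78 = 0 (operand ≠ 0)
(q ∨ r) = max(0.58, 0.95) = 0.95
(¬p ∧ (q ∨ r)) = min(0, 0.95) = 0
((¬p ∧ (q ∨ r)) ⊃ s): 0 ≤ 0.83, so result = 1
(p ⊃ ((¬p ∧ (q ∨ r)) ⊃ s)): 0.78 ≤ 1, so result = 1
¬s: Gödel ¬ of 0.83 = 0 (operand ≠ 0)
¬s: Gödel ¬ of 0.83 = 0 (operand ≠ 0)
(¬s ∧ s) = min(0, 0.83) = 0
(¬s ⊃ (¬s ∧ s)): 0 ≤ 0, so result = 1
(p ∨ (¬s ⊃ (¬s ∧ s))) = max(0.78, 1) = 1
(p ⊃ (p ∨ (¬s ⊃ (¬s ∧ s)))): 0.78 ≤ 1, so result = 1
(p ∧ p) = min(0.78, 0.78) = 0.78
((p ⊃ (p ∨ (¬s ⊃ (¬s ∧ s)))) ⊃ (p ∧ p)): 1 > 0.78, so result = 0.78
(((p ⊃ (p ∨ (¬s ⊃ (¬s ∧ s)))) ⊃ (p ∧ p)) ∧ p) = min(0.78, 0.78) = 0.78
((p ⊃ ((¬p ∧ (q ∨ r)) ⊃ s)) ∧ (((p ⊃ (p ∨ (¬s ⊃ (¬s ∧ s)))) ⊃ (p ∧ p)) ∧ p)) = min(1, 0.78) = 0.78

0.78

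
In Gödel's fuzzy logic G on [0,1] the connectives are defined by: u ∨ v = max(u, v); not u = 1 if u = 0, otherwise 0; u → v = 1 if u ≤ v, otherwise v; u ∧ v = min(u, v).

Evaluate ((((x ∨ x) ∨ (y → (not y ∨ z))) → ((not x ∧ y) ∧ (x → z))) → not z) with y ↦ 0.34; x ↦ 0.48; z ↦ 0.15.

1.00

(x ∨ x) = max(0.48, 0.48) = 0.48
not y: Gödel ¬ of 0.34 = 0 (operand ≠ 0)
(not y ∨ z) = max(0, 0.15) = 0.15
(y → (not y ∨ z)): 0.34 > 0.15, so result = 0.15
((x ∨ x) ∨ (y → (not y ∨ z))) = max(0.48, 0.15) = 0.48
not x: Gödel ¬ of 0.48 = 0 (operand ≠ 0)
(not x ∧ y) = min(0, 0.34) = 0
(x → z): 0.48 > 0.15, so result = 0.15
((not x ∧ y) ∧ (x → z)) = min(0, 0.15) = 0
(((x ∨ x) ∨ (y → (not y ∨ z))) → ((not x ∧ y) ∧ (x → z))): 0.48 > 0, so result = 0
not z: Gödel ¬ of 0.15 = 0 (operand ≠ 0)
((((x ∨ x) ∨ (y → (not y ∨ z))) → ((not x ∧ y) ∧ (x → z))) → not z): 0 ≤ 0, so result = 1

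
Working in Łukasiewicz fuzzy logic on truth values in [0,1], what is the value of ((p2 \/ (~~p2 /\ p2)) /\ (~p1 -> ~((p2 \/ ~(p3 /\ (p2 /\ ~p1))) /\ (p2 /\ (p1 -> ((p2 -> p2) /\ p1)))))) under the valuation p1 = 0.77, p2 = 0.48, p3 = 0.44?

~p2: Łukasiewicz ¬ gives 1 − 0.48 = 0.52
~~p2: Łukasiewicz ¬ gives 1 − 0.52 = 0.48
(~~p2 /\ p2) = min(0.48, 0.48) = 0.48
(p2 \/ (~~p2 /\ p2)) = max(0.48, 0.48) = 0.48
~p1: Łukasiewicz ¬ gives 1 − 0.77 = 0.23
~p1: Łukasiewicz ¬ gives 1 − 0.77 = 0.23
(p2 /\ ~p1) = min(0.48, 0.23) = 0.23
(p3 /\ (p2 /\ ~p1)) = min(0.44, 0.23) = 0.23
~(p3 /\ (p2 /\ ~p1)): Łukasiewicz ¬ gives 1 − 0.23 = 0.77
(p2 \/ ~(p3 /\ (p2 /\ ~p1))) = max(0.48, 0.77) = 0.77
(p2 -> p2): min(1, 1 − 0.48 + 0.48) = 1
((p2 -> p2) /\ p1) = min(1, 0.77) = 0.77
(p1 -> ((p2 -> p2) /\ p1)): min(1, 1 − 0.77 + 0.77) = 1
(p2 /\ (p1 -> ((p2 -> p2) /\ p1))) = min(0.48, 1) = 0.48
((p2 \/ ~(p3 /\ (p2 /\ ~p1))) /\ (p2 /\ (p1 -> ((p2 -> p2) /\ p1)))) = min(0.77, 0.48) = 0.48
~((p2 \/ ~(p3 /\ (p2 /\ ~p1))) /\ (p2 /\ (p1 -> ((p2 -> p2) /\ p1)))): Łukasiewicz ¬ gives 1 − 0.48 = 0.52
(~p1 -> ~((p2 \/ ~(p3 /\ (p2 /\ ~p1))) /\ (p2 /\ (p1 -> ((p2 -> p2) /\ p1))))): min(1, 1 − 0.23 + 0.52) = 1
((p2 \/ (~~p2 /\ p2)) /\ (~p1 -> ~((p2 \/ ~(p3 /\ (p2 /\ ~p1))) /\ (p2 /\ (p1 -> ((p2 -> p2) /\ p1)))))) = min(0.48, 1) = 0.48

0.48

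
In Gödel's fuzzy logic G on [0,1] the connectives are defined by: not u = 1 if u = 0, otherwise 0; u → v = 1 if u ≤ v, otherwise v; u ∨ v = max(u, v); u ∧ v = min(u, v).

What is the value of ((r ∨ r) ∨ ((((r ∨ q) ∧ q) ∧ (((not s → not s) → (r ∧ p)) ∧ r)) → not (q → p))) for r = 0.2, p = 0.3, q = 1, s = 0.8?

(r ∨ r) = max(0.2, 0.2) = 0.2
(r ∨ q) = max(0.2, 1) = 1
((r ∨ q) ∧ q) = min(1, 1) = 1
not s: Gödel ¬ of 0.8 = 0 (operand ≠ 0)
not s: Gödel ¬ of 0.8 = 0 (operand ≠ 0)
(not s → not s): 0 ≤ 0, so result = 1
(r ∧ p) = min(0.2, 0.3) = 0.2
((not s → not s) → (r ∧ p)): 1 > 0.2, so result = 0.2
(((not s → not s) → (r ∧ p)) ∧ r) = min(0.2, 0.2) = 0.2
(((r ∨ q) ∧ q) ∧ (((not s → not s) → (r ∧ p)) ∧ r)) = min(1, 0.2) = 0.2
(q → p): 1 > 0.3, so result = 0.3
not (q → p): Gödel ¬ of 0.3 = 0 (operand ≠ 0)
((((r ∨ q) ∧ q) ∧ (((not s → not s) → (r ∧ p)) ∧ r)) → not (q → p)): 0.2 > 0, so result = 0
((r ∨ r) ∨ ((((r ∨ q) ∧ q) ∧ (((not s → not s) → (r ∧ p)) ∧ r)) → not (q → p))) = max(0.2, 0) = 0.2

0.20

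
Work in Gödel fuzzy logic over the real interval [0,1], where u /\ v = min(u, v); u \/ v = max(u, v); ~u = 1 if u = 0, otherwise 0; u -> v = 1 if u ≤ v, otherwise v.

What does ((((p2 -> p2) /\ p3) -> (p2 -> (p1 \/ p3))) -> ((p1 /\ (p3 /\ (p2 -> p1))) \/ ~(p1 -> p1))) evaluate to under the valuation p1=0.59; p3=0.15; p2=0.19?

(p2 -> p2): 0.19 ≤ 0.19, so result = 1
((p2 -> p2) /\ p3) = min(1, 0.15) = 0.15
(p1 \/ p3) = max(0.59, 0.15) = 0.59
(p2 -> (p1 \/ p3)): 0.19 ≤ 0.59, so result = 1
(((p2 -> p2) /\ p3) -> (p2 -> (p1 \/ p3))): 0.15 ≤ 1, so result = 1
(p2 -> p1): 0.19 ≤ 0.59, so result = 1
(p3 /\ (p2 -> p1)) = min(0.15, 1) = 0.15
(p1 /\ (p3 /\ (p2 -> p1))) = min(0.59, 0.15) = 0.15
(p1 -> p1): 0.59 ≤ 0.59, so result = 1
~(p1 -> p1): Gödel ¬ of 1 = 0 (operand ≠ 0)
((p1 /\ (p3 /\ (p2 -> p1))) \/ ~(p1 -> p1)) = max(0.15, 0) = 0.15
((((p2 -> p2) /\ p3) -> (p2 -> (p1 \/ p3))) -> ((p1 /\ (p3 /\ (p2 -> p1))) \/ ~(p1 -> p1))): 1 > 0.15, so result = 0.15

0.15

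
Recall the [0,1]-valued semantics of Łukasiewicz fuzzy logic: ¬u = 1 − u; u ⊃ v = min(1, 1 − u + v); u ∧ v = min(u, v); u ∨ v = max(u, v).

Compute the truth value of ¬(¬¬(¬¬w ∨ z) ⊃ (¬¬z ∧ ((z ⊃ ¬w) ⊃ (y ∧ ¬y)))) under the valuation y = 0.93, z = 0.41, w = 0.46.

0.39

¬w: Łukasiewicz ¬ gives 1 − 0.46 = 0.54
¬¬w: Łukasiewicz ¬ gives 1 − 0.54 = 0.46
(¬¬w ∨ z) = max(0.46, 0.41) = 0.46
¬(¬¬w ∨ z): Łukasiewicz ¬ gives 1 − 0.46 = 0.54
¬¬(¬¬w ∨ z): Łukasiewicz ¬ gives 1 − 0.54 = 0.46
¬z: Łukasiewicz ¬ gives 1 − 0.41 = 0.59
¬¬z: Łukasiewicz ¬ gives 1 − 0.59 = 0.41
¬w: Łukasiewicz ¬ gives 1 − 0.46 = 0.54
(z ⊃ ¬w): min(1, 1 − 0.41 + 0.54) = 1
¬y: Łukasiewicz ¬ gives 1 − 0.93 = 0.07
(y ∧ ¬y) = min(0.93, 0.07) = 0.07
((z ⊃ ¬w) ⊃ (y ∧ ¬y)): min(1, 1 − 1 + 0.07) = 0.07
(¬¬z ∧ ((z ⊃ ¬w) ⊃ (y ∧ ¬y))) = min(0.41, 0.07) = 0.07
(¬¬(¬¬w ∨ z) ⊃ (¬¬z ∧ ((z ⊃ ¬w) ⊃ (y ∧ ¬y)))): min(1, 1 − 0.46 + 0.07) = 0.61
¬(¬¬(¬¬w ∨ z) ⊃ (¬¬z ∧ ((z ⊃ ¬w) ⊃ (y ∧ ¬y)))): Łukasiewicz ¬ gives 1 − 0.61 = 0.39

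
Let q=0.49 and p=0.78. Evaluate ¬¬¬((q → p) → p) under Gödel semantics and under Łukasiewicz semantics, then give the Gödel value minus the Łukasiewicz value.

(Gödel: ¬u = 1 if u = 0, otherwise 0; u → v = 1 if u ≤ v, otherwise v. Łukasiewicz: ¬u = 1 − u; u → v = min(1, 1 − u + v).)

Gödel evaluation:
  (q → p): 0.49 ≤ 0.78, so result = 1
  ((q → p) → p): 1 > 0.78, so result = 0.78
  ¬((q → p) → p): Gödel ¬ of 0.78 = 0 (operand ≠ 0)
  ¬¬((q → p) → p): Gödel ¬ of 0 = 1 (operand is 0)
  ¬¬¬((q → p) → p): Gödel ¬ of 1 = 0 (operand ≠ 0)
  Gödel value = 0
Łukasiewicz evaluation:
  (q → p): min(1, 1 − 0.49 + 0.78) = 1
  ((q → p) → p): min(1, 1 − 1 + 0.78) = 0.78
  ¬((q → p) → p): Łukasiewicz ¬ gives 1 − 0.78 = 0.22
  ¬¬((q → p) → p): Łukasiewicz ¬ gives 1 − 0.22 = 0.78
  ¬¬¬((q → p) → p): Łukasiewicz ¬ gives 1 − 0.78 = 0.22
  Łukasiewicz value = 0.22
Difference: 0 − 0.22 = -0.22

-0.22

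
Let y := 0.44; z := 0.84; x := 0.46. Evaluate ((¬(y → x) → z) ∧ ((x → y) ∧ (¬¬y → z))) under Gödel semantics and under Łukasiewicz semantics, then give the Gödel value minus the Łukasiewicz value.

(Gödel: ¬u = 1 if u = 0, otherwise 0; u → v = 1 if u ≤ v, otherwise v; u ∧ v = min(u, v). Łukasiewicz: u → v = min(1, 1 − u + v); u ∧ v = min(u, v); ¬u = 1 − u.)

-0.54

Gödel evaluation:
  (y → x): 0.44 ≤ 0.46, so result = 1
  ¬(y → x): Gödel ¬ of 1 = 0 (operand ≠ 0)
  (¬(y → x) → z): 0 ≤ 0.84, so result = 1
  (x → y): 0.46 > 0.44, so result = 0.44
  ¬y: Gödel ¬ of 0.44 = 0 (operand ≠ 0)
  ¬¬y: Gödel ¬ of 0 = 1 (operand is 0)
  (¬¬y → z): 1 > 0.84, so result = 0.84
  ((x → y) ∧ (¬¬y → z)) = min(0.44, 0.84) = 0.44
  ((¬(y → x) → z) ∧ ((x → y) ∧ (¬¬y → z))) = min(1, 0.44) = 0.44
  Gödel value = 0.44
Łukasiewicz evaluation:
  (y → x): min(1, 1 − 0.44 + 0.46) = 1
  ¬(y → x): Łukasiewicz ¬ gives 1 − 1 = 0
  (¬(y → x) → z): min(1, 1 − 0 + 0.84) = 1
  (x → y): min(1, 1 − 0.46 + 0.44) = 0.98
  ¬y: Łukasiewicz ¬ gives 1 − 0.44 = 0.56
  ¬¬y: Łukasiewicz ¬ gives 1 − 0.56 = 0.44
  (¬¬y → z): min(1, 1 − 0.44 + 0.84) = 1
  ((x → y) ∧ (¬¬y → z)) = min(0.98, 1) = 0.98
  ((¬(y → x) → z) ∧ ((x → y) ∧ (¬¬y → z))) = min(1, 0.98) = 0.98
  Łukasiewicz value = 0.98
Difference: 0.44 − 0.98 = -0.54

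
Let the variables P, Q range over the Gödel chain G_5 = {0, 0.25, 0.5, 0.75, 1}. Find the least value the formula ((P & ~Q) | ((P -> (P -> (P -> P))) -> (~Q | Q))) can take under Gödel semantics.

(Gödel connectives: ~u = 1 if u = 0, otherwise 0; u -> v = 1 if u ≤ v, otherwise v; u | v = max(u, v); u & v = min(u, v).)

0.25

The minimum is attained at P = 0, Q = 0.25:
  ~Q: Gödel ¬ of 0.25 = 0 (operand ≠ 0)
  (P & ~Q) = min(0, 0) = 0
  (P -> P): 0 ≤ 0, so result = 1
  (P -> (P -> P)): 0 ≤ 1, so result = 1
  (P -> (P -> (P -> P))): 0 ≤ 1, so result = 1
  ~Q: Gödel ¬ of 0.25 = 0 (operand ≠ 0)
  (~Q | Q) = max(0, 0.25) = 0.25
  ((P -> (P -> (P -> P))) -> (~Q | Q)): 1 > 0.25, so result = 0.25
  ((P & ~Q) | ((P -> (P -> (P -> P))) -> (~Q | Q))) = max(0, 0.25) = 0.25
Checking all 25 assignments confirms none give a value below 0.25.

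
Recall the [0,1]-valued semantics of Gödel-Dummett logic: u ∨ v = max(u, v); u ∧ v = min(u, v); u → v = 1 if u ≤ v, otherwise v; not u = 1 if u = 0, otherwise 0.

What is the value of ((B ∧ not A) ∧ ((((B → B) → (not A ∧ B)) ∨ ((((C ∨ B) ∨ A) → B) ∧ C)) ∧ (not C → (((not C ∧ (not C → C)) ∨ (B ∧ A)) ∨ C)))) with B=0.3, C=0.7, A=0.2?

not A: Gödel ¬ of 0.2 = 0 (operand ≠ 0)
(B ∧ not A) = min(0.3, 0) = 0
(B → B): 0.3 ≤ 0.3, so result = 1
not A: Gödel ¬ of 0.2 = 0 (operand ≠ 0)
(not A ∧ B) = min(0, 0.3) = 0
((B → B) → (not A ∧ B)): 1 > 0, so result = 0
(C ∨ B) = max(0.7, 0.3) = 0.7
((C ∨ B) ∨ A) = max(0.7, 0.2) = 0.7
(((C ∨ B) ∨ A) → B): 0.7 > 0.3, so result = 0.3
((((C ∨ B) ∨ A) → B) ∧ C) = min(0.3, 0.7) = 0.3
(((B → B) → (not A ∧ B)) ∨ ((((C ∨ B) ∨ A) → B) ∧ C)) = max(0, 0.3) = 0.3
not C: Gödel ¬ of 0.7 = 0 (operand ≠ 0)
not C: Gödel ¬ of 0.7 = 0 (operand ≠ 0)
not C: Gödel ¬ of 0.7 = 0 (operand ≠ 0)
(not C → C): 0 ≤ 0.7, so result = 1
(not C ∧ (not C → C)) = min(0, 1) = 0
(B ∧ A) = min(0.3, 0.2) = 0.2
((not C ∧ (not C → C)) ∨ (B ∧ A)) = max(0, 0.2) = 0.2
(((not C ∧ (not C → C)) ∨ (B ∧ A)) ∨ C) = max(0.2, 0.7) = 0.7
(not C → (((not C ∧ (not C → C)) ∨ (B ∧ A)) ∨ C)): 0 ≤ 0.7, so result = 1
((((B → B) → (not A ∧ B)) ∨ ((((C ∨ B) ∨ A) → B) ∧ C)) ∧ (not C → (((not C ∧ (not C → C)) ∨ (B ∧ A)) ∨ C))) = min(0.3, 1) = 0.3
((B ∧ not A) ∧ ((((B → B) → (not A ∧ B)) ∨ ((((C ∨ B) ∨ A) → B) ∧ C)) ∧ (not C → (((not C ∧ (not C → C)) ∨ (B ∧ A)) ∨ C)))) = min(0, 0.3) = 0

0.00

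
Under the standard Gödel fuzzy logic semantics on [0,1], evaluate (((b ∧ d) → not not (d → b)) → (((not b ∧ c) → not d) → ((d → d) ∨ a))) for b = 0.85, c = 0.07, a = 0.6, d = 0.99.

1.00

(b ∧ d) = min(0.85, 0.99) = 0.85
(d → b): 0.99 > 0.85, so result = 0.85
not (d → b): Gödel ¬ of 0.85 = 0 (operand ≠ 0)
not not (d → b): Gödel ¬ of 0 = 1 (operand is 0)
((b ∧ d) → not not (d → b)): 0.85 ≤ 1, so result = 1
not b: Gödel ¬ of 0.85 = 0 (operand ≠ 0)
(not b ∧ c) = min(0, 0.07) = 0
not d: Gödel ¬ of 0.99 = 0 (operand ≠ 0)
((not b ∧ c) → not d): 0 ≤ 0, so result = 1
(d → d): 0.99 ≤ 0.99, so result = 1
((d → d) ∨ a) = max(1, 0.6) = 1
(((not b ∧ c) → not d) → ((d → d) ∨ a)): 1 ≤ 1, so result = 1
(((b ∧ d) → not not (d → b)) → (((not b ∧ c) → not d) → ((d → d) ∨ a))): 1 ≤ 1, so result = 1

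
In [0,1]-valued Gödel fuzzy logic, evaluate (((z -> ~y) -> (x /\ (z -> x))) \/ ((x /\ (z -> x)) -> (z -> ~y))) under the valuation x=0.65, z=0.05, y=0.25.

1.00

~y: Gödel ¬ of 0.25 = 0 (operand ≠ 0)
(z -> ~y): 0.05 > 0, so result = 0
(z -> x): 0.05 ≤ 0.65, so result = 1
(x /\ (z -> x)) = min(0.65, 1) = 0.65
((z -> ~y) -> (x /\ (z -> x))): 0 ≤ 0.65, so result = 1
(z -> x): 0.05 ≤ 0.65, so result = 1
(x /\ (z -> x)) = min(0.65, 1) = 0.65
~y: Gödel ¬ of 0.25 = 0 (operand ≠ 0)
(z -> ~y): 0.05 > 0, so result = 0
((x /\ (z -> x)) -> (z -> ~y)): 0.65 > 0, so result = 0
(((z -> ~y) -> (x /\ (z -> x))) \/ ((x /\ (z -> x)) -> (z -> ~y))) = max(1, 0) = 1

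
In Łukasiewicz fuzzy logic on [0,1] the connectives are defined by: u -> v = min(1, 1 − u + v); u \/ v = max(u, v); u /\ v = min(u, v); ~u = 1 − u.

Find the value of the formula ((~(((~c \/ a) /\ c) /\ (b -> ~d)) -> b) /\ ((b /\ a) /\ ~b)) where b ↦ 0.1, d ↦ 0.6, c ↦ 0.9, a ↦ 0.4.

~c: Łukasiewicz ¬ gives 1 − 0.9 = 0.1
(~c \/ a) = max(0.1, 0.4) = 0.4
((~c \/ a) /\ c) = min(0.4, 0.9) = 0.4
~d: Łukasiewicz ¬ gives 1 − 0.6 = 0.4
(b -> ~d): min(1, 1 − 0.1 + 0.4) = 1
(((~c \/ a) /\ c) /\ (b -> ~d)) = min(0.4, 1) = 0.4
~(((~c \/ a) /\ c) /\ (b -> ~d)): Łukasiewicz ¬ gives 1 − 0.4 = 0.6
(~(((~c \/ a) /\ c) /\ (b -> ~d)) -> b): min(1, 1 − 0.6 + 0.1) = 0.5
(b /\ a) = min(0.1, 0.4) = 0.1
~b: Łukasiewicz ¬ gives 1 − 0.1 = 0.9
((b /\ a) /\ ~b) = min(0.1, 0.9) = 0.1
((~(((~c \/ a) /\ c) /\ (b -> ~d)) -> b) /\ ((b /\ a) /\ ~b)) = min(0.5, 0.1) = 0.1

0.10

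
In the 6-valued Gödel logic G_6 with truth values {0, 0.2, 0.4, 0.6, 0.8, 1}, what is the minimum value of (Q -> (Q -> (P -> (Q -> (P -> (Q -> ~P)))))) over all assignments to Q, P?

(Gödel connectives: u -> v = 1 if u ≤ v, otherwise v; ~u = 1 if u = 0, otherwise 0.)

0.00

The minimum is attained at Q = 0.2, P = 0.2:
  ~P: Gödel ¬ of 0.2 = 0 (operand ≠ 0)
  (Q -> ~P): 0.2 > 0, so result = 0
  (P -> (Q -> ~P)): 0.2 > 0, so result = 0
  (Q -> (P -> (Q -> ~P))): 0.2 > 0, so result = 0
  (P -> (Q -> (P -> (Q -> ~P)))): 0.2 > 0, so result = 0
  (Q -> (P -> (Q -> (P -> (Q -> ~P))))): 0.2 > 0, so result = 0
  (Q -> (Q -> (P -> (Q -> (P -> (Q -> ~P)))))): 0.2 > 0, so result = 0
Checking all 36 assignments confirms none give a value below 0.00.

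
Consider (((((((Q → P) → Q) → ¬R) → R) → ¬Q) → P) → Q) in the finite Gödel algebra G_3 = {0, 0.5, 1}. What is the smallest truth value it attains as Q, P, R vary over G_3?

The minimum is attained at Q = 0, P = 0.5, R = 0:
  (Q → P): 0 ≤ 0.5, so result = 1
  ((Q → P) → Q): 1 > 0, so result = 0
  ¬R: Gödel ¬ of 0 = 1 (operand is 0)
  (((Q → P) → Q) → ¬R): 0 ≤ 1, so result = 1
  ((((Q → P) → Q) → ¬R) → R): 1 > 0, so result = 0
  ¬Q: Gödel ¬ of 0 = 1 (operand is 0)
  (((((Q → P) → Q) → ¬R) → R) → ¬Q): 0 ≤ 1, so result = 1
  ((((((Q → P) → Q) → ¬R) → R) → ¬Q) → P): 1 > 0.5, so result = 0.5
  (((((((Q → P) → Q) → ¬R) → R) → ¬Q) → P) → Q): 0.5 > 0, so result = 0
Checking all 27 assignments confirms none give a value below 0.00.

0.00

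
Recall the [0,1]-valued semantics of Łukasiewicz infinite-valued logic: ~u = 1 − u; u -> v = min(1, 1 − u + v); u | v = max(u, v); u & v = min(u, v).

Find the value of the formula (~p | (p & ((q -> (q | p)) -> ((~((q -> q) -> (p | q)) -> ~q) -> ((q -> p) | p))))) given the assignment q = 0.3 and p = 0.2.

~p: Łukasiewicz ¬ gives 1 − 0.2 = 0.8
(q | p) = max(0.3, 0.2) = 0.3
(q -> (q | p)): min(1, 1 − 0.3 + 0.3) = 1
(q -> q): min(1, 1 − 0.3 + 0.3) = 1
(p | q) = max(0.2, 0.3) = 0.3
((q -> q) -> (p | q)): min(1, 1 − 1 + 0.3) = 0.3
~((q -> q) -> (p | q)): Łukasiewicz ¬ gives 1 − 0.3 = 0.7
~q: Łukasiewicz ¬ gives 1 − 0.3 = 0.7
(~((q -> q) -> (p | q)) -> ~q): min(1, 1 − 0.7 + 0.7) = 1
(q -> p): min(1, 1 − 0.3 + 0.2) = 0.9
((q -> p) | p) = max(0.9, 0.2) = 0.9
((~((q -> q) -> (p | q)) -> ~q) -> ((q -> p) | p)): min(1, 1 − 1 + 0.9) = 0.9
((q -> (q | p)) -> ((~((q -> q) -> (p | q)) -> ~q) -> ((q -> p) | p))): min(1, 1 − 1 + 0.9) = 0.9
(p & ((q -> (q | p)) -> ((~((q -> q) -> (p | q)) -> ~q) -> ((q -> p) | p)))) = min(0.2, 0.9) = 0.2
(~p | (p & ((q -> (q | p)) -> ((~((q -> q) -> (p | q)) -> ~q) -> ((q -> p) | p))))) = max(0.8, 0.2) = 0.8

0.80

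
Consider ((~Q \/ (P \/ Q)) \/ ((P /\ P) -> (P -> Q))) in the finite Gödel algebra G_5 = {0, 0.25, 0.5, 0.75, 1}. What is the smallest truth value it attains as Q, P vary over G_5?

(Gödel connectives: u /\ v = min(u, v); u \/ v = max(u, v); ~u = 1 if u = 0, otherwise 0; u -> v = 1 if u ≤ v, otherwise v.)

0.50

The minimum is attained at Q = 0.25, P = 0.5:
  ~Q: Gödel ¬ of 0.25 = 0 (operand ≠ 0)
  (P \/ Q) = max(0.5, 0.25) = 0.5
  (~Q \/ (P \/ Q)) = max(0, 0.5) = 0.5
  (P /\ P) = min(0.5, 0.5) = 0.5
  (P -> Q): 0.5 > 0.25, so result = 0.25
  ((P /\ P) -> (P -> Q)): 0.5 > 0.25, so result = 0.25
  ((~Q \/ (P \/ Q)) \/ ((P /\ P) -> (P -> Q))) = max(0.5, 0.25) = 0.5
Checking all 25 assignments confirms none give a value below 0.50.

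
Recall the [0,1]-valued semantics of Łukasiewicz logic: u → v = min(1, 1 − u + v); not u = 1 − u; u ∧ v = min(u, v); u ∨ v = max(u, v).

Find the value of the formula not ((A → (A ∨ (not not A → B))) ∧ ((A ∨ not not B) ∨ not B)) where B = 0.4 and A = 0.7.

not A: Łukasiewicz ¬ gives 1 − 0.7 = 0.3
not not A: Łukasiewicz ¬ gives 1 − 0.3 = 0.7
(not not A → B): min(1, 1 − 0.7 + 0.4) = 0.7
(A ∨ (not not A → B)) = max(0.7, 0.7) = 0.7
(A → (A ∨ (not not A → B))): min(1, 1 − 0.7 + 0.7) = 1
not B: Łukasiewicz ¬ gives 1 − 0.4 = 0.6
not not B: Łukasiewicz ¬ gives 1 − 0.6 = 0.4
(A ∨ not not B) = max(0.7, 0.4) = 0.7
not B: Łukasiewicz ¬ gives 1 − 0.4 = 0.6
((A ∨ not not B) ∨ not B) = max(0.7, 0.6) = 0.7
((A → (A ∨ (not not A → B))) ∧ ((A ∨ not not B) ∨ not B)) = min(1, 0.7) = 0.7
not ((A → (A ∨ (not not A → B))) ∧ ((A ∨ not not B) ∨ not B)): Łukasiewicz ¬ gives 1 − 0.7 = 0.3

0.30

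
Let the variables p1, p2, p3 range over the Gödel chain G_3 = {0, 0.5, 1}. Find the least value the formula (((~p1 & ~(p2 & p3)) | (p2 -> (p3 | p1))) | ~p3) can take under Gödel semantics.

0.50

The minimum is attained at p1 = 0, p2 = 1, p3 = 0.5:
  ~p1: Gödel ¬ of 0 = 1 (operand is 0)
  (p2 & p3) = min(1, 0.5) = 0.5
  ~(p2 & p3): Gödel ¬ of 0.5 = 0 (operand ≠ 0)
  (~p1 & ~(p2 & p3)) = min(1, 0) = 0
  (p3 | p1) = max(0.5, 0) = 0.5
  (p2 -> (p3 | p1)): 1 > 0.5, so result = 0.5
  ((~p1 & ~(p2 & p3)) | (p2 -> (p3 | p1))) = max(0, 0.5) = 0.5
  ~p3: Gödel ¬ of 0.5 = 0 (operand ≠ 0)
  (((~p1 & ~(p2 & p3)) | (p2 -> (p3 | p1))) | ~p3) = max(0.5, 0) = 0.5
Checking all 27 assignments confirms none give a value below 0.50.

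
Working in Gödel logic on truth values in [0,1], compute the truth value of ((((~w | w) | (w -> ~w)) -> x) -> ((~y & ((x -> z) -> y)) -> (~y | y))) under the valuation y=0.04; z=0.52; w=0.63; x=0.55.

1.00

~w: Gödel ¬ of 0.63 = 0 (operand ≠ 0)
(~w | w) = max(0, 0.63) = 0.63
~w: Gödel ¬ of 0.63 = 0 (operand ≠ 0)
(w -> ~w): 0.63 > 0, so result = 0
((~w | w) | (w -> ~w)) = max(0.63, 0) = 0.63
(((~w | w) | (w -> ~w)) -> x): 0.63 > 0.55, so result = 0.55
~y: Gödel ¬ of 0.04 = 0 (operand ≠ 0)
(x -> z): 0.55 > 0.52, so result = 0.52
((x -> z) -> y): 0.52 > 0.04, so result = 0.04
(~y & ((x -> z) -> y)) = min(0, 0.04) = 0
~y: Gödel ¬ of 0.04 = 0 (operand ≠ 0)
(~y | y) = max(0, 0.04) = 0.04
((~y & ((x -> z) -> y)) -> (~y | y)): 0 ≤ 0.04, so result = 1
((((~w | w) | (w -> ~w)) -> x) -> ((~y & ((x -> z) -> y)) -> (~y | y))): 0.55 ≤ 1, so result = 1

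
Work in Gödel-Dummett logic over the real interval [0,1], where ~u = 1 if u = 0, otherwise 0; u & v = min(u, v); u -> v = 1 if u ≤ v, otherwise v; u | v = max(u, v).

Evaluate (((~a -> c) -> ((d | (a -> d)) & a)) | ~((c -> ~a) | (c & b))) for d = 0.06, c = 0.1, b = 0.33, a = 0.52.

~a: Gödel ¬ of 0.52 = 0 (operand ≠ 0)
(~a -> c): 0 ≤ 0.1, so result = 1
(a -> d): 0.52 > 0.06, so result = 0.06
(d | (a -> d)) = max(0.06, 0.06) = 0.06
((d | (a -> d)) & a) = min(0.06, 0.52) = 0.06
((~a -> c) -> ((d | (a -> d)) & a)): 1 > 0.06, so result = 0.06
~a: Gödel ¬ of 0.52 = 0 (operand ≠ 0)
(c -> ~a): 0.1 > 0, so result = 0
(c & b) = min(0.1, 0.33) = 0.1
((c -> ~a) | (c & b)) = max(0, 0.1) = 0.1
~((c -> ~a) | (c & b)): Gödel ¬ of 0.1 = 0 (operand ≠ 0)
(((~a -> c) -> ((d | (a -> d)) & a)) | ~((c -> ~a) | (c & b))) = max(0.06, 0) = 0.06

0.06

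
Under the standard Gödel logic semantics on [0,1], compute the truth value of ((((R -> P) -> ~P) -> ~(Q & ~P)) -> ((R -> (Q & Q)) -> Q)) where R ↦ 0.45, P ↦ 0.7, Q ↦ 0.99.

0.99

(R -> P): 0.45 ≤ 0.7, so result = 1
~P: Gödel ¬ of 0.7 = 0 (operand ≠ 0)
((R -> P) -> ~P): 1 > 0, so result = 0
~P: Gödel ¬ of 0.7 = 0 (operand ≠ 0)
(Q & ~P) = min(0.99, 0) = 0
~(Q & ~P): Gödel ¬ of 0 = 1 (operand is 0)
(((R -> P) -> ~P) -> ~(Q & ~P)): 0 ≤ 1, so result = 1
(Q & Q) = min(0.99, 0.99) = 0.99
(R -> (Q & Q)): 0.45 ≤ 0.99, so result = 1
((R -> (Q & Q)) -> Q): 1 > 0.99, so result = 0.99
((((R -> P) -> ~P) -> ~(Q & ~P)) -> ((R -> (Q & Q)) -> Q)): 1 > 0.99, so result = 0.99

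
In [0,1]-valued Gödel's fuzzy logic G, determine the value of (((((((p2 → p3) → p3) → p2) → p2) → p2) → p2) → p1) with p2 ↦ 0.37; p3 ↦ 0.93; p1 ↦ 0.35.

(p2 → p3): 0.37 ≤ 0.93, so result = 1
((p2 → p3) → p3): 1 > 0.93, so result = 0.93
(((p2 → p3) → p3) → p2): 0.93 > 0.37, so result = 0.37
((((p2 → p3) → p3) → p2) → p2): 0.37 ≤ 0.37, so result = 1
(((((p2 → p3) → p3) → p2) → p2) → p2): 1 > 0.37, so result = 0.37
((((((p2 → p3) → p3) → p2) → p2) → p2) → p2): 0.37 ≤ 0.37, so result = 1
(((((((p2 → p3) → p3) → p2) → p2) → p2) → p2) → p1): 1 > 0.35, so result = 0.35

0.35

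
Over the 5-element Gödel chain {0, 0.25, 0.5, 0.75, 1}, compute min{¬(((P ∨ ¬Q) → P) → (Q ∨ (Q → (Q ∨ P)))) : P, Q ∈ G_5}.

0.00

The minimum is attained at P = 0, Q = 0:
  ¬Q: Gödel ¬ of 0 = 1 (operand is 0)
  (P ∨ ¬Q) = max(0, 1) = 1
  ((P ∨ ¬Q) → P): 1 > 0, so result = 0
  (Q ∨ P) = max(0, 0) = 0
  (Q → (Q ∨ P)): 0 ≤ 0, so result = 1
  (Q ∨ (Q → (Q ∨ P))) = max(0, 1) = 1
  (((P ∨ ¬Q) → P) → (Q ∨ (Q → (Q ∨ P)))): 0 ≤ 1, so result = 1
  ¬(((P ∨ ¬Q) → P) → (Q ∨ (Q → (Q ∨ P)))): Gödel ¬ of 1 = 0 (operand ≠ 0)
Checking all 25 assignments confirms none give a value below 0.00.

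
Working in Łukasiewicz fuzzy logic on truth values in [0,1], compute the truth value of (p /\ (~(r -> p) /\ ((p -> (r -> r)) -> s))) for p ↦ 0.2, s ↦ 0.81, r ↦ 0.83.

0.20

(r -> p): min(1, 1 − 0.83 + 0.2) = 0.37
~(r -> p): Łukasiewicz ¬ gives 1 − 0.37 = 0.63
(r -> r): min(1, 1 − 0.83 + 0.83) = 1
(p -> (r -> r)): min(1, 1 − 0.2 + 1) = 1
((p -> (r -> r)) -> s): min(1, 1 − 1 + 0.81) = 0.81
(~(r -> p) /\ ((p -> (r -> r)) -> s)) = min(0.63, 0.81) = 0.63
(p /\ (~(r -> p) /\ ((p -> (r -> r)) -> s))) = min(0.2, 0.63) = 0.2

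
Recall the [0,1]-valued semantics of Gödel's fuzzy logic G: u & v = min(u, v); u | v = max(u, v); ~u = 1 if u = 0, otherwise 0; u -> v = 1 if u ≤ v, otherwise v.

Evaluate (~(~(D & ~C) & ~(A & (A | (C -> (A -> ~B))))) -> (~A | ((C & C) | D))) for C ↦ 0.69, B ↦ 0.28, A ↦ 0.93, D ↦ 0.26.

~C: Gödel ¬ of 0.69 = 0 (operand ≠ 0)
(D & ~C) = min(0.26, 0) = 0
~(D & ~C): Gödel ¬ of 0 = 1 (operand is 0)
~B: Gödel ¬ of 0.28 = 0 (operand ≠ 0)
(A -> ~B): 0.93 > 0, so result = 0
(C -> (A -> ~B)): 0.69 > 0, so result = 0
(A | (C -> (A -> ~B))) = max(0.93, 0) = 0.93
(A & (A | (C -> (A -> ~B)))) = min(0.93, 0.93) = 0.93
~(A & (A | (C -> (A -> ~B)))): Gödel ¬ of 0.93 = 0 (operand ≠ 0)
(~(D & ~C) & ~(A & (A | (C -> (A -> ~B))))) = min(1, 0) = 0
~(~(D & ~C) & ~(A & (A | (C -> (A -> ~B))))): Gödel ¬ of 0 = 1 (operand is 0)
~A: Gödel ¬ of 0.93 = 0 (operand ≠ 0)
(C & C) = min(0.69, 0.69) = 0.69
((C & C) | D) = max(0.69, 0.26) = 0.69
(~A | ((C & C) | D)) = max(0, 0.69) = 0.69
(~(~(D & ~C) & ~(A & (A | (C -> (A -> ~B))))) -> (~A | ((C & C) | D))): 1 > 0.69, so result = 0.69

0.69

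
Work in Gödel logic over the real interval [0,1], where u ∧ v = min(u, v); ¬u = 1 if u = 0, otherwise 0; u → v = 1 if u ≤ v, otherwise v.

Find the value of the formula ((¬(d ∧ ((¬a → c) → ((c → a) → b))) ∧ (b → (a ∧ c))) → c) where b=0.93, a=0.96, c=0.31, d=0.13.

1.00

¬a: Gödel ¬ of 0.96 = 0 (operand ≠ 0)
(¬a → c): 0 ≤ 0.31, so result = 1
(c → a): 0.31 ≤ 0.96, so result = 1
((c → a) → b): 1 > 0.93, so result = 0.93
((¬a → c) → ((c → a) → b)): 1 > 0.93, so result = 0.93
(d ∧ ((¬a → c) → ((c → a) → b))) = min(0.13, 0.93) = 0.13
¬(d ∧ ((¬a → c) → ((c → a) → b))): Gödel ¬ of 0.13 = 0 (operand ≠ 0)
(a ∧ c) = min(0.96, 0.31) = 0.31
(b → (a ∧ c)): 0.93 > 0.31, so result = 0.31
(¬(d ∧ ((¬a → c) → ((c → a) → b))) ∧ (b → (a ∧ c))) = min(0, 0.31) = 0
((¬(d ∧ ((¬a → c) → ((c → a) → b))) ∧ (b → (a ∧ c))) → c): 0 ≤ 0.31, so result = 1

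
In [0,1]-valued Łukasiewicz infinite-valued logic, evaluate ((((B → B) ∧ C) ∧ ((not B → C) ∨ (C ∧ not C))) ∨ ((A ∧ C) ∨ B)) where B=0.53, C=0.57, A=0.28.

(B → B): min(1, 1 − 0.53 + 0.53) = 1
((B → B) ∧ C) = min(1, 0.57) = 0.57
not B: Łukasiewicz ¬ gives 1 − 0.53 = 0.47
(not B → C): min(1, 1 − 0.47 + 0.57) = 1
not C: Łukasiewicz ¬ gives 1 − 0.57 = 0.43
(C ∧ not C) = min(0.57, 0.43) = 0.43
((not B → C) ∨ (C ∧ not C)) = max(1, 0.43) = 1
(((B → B) ∧ C) ∧ ((not B → C) ∨ (C ∧ not C))) = min(0.57, 1) = 0.57
(A ∧ C) = min(0.28, 0.57) = 0.28
((A ∧ C) ∨ B) = max(0.28, 0.53) = 0.53
((((B → B) ∧ C) ∧ ((not B → C) ∨ (C ∧ not C))) ∨ ((A ∧ C) ∨ B)) = max(0.57, 0.53) = 0.57

0.57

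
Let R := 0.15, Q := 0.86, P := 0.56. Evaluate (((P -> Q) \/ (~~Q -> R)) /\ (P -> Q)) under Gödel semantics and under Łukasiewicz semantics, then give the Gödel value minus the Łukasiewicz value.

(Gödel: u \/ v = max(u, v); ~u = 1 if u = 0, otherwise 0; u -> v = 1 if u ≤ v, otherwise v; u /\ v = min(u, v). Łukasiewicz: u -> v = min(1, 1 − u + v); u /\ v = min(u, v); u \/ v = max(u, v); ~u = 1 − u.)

0.00

Gödel evaluation:
  (P -> Q): 0.56 ≤ 0.86, so result = 1
  ~Q: Gödel ¬ of 0.86 = 0 (operand ≠ 0)
  ~~Q: Gödel ¬ of 0 = 1 (operand is 0)
  (~~Q -> R): 1 > 0.15, so result = 0.15
  ((P -> Q) \/ (~~Q -> R)) = max(1, 0.15) = 1
  (P -> Q): 0.56 ≤ 0.86, so result = 1
  (((P -> Q) \/ (~~Q -> R)) /\ (P -> Q)) = min(1, 1) = 1
  Gödel value = 1
Łukasiewicz evaluation:
  (P -> Q): min(1, 1 − 0.56 + 0.86) = 1
  ~Q: Łukasiewicz ¬ gives 1 − 0.86 = 0.14
  ~~Q: Łukasiewicz ¬ gives 1 − 0.14 = 0.86
  (~~Q -> R): min(1, 1 − 0.86 + 0.15) = 0.29
  ((P -> Q) \/ (~~Q -> R)) = max(1, 0.29) = 1
  (P -> Q): min(1, 1 − 0.56 + 0.86) = 1
  (((P -> Q) \/ (~~Q -> R)) /\ (P -> Q)) = min(1, 1) = 1
  Łukasiewicz value = 1
Difference: 1 − 1 = 0.00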